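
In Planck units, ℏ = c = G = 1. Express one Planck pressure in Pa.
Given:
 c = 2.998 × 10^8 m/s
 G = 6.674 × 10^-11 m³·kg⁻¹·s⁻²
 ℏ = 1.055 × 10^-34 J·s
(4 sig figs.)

From ℏ = c = G = 1 the pressure scale is p_P = c⁷/(ℏG²).
  = 2.177 × 10^59 / 4.699 × 10^-55
  = 4.632 × 10^113 Pa

4.632 × 10^113 Pa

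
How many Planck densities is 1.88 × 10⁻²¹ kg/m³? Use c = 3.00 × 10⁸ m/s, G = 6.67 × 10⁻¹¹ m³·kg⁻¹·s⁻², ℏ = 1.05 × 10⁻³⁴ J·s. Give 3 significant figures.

3.61 × 10⁻¹¹⁸

Planck density: ρ_P = c⁵/(ℏG²) = 5.20 × 10⁹⁶ kg/m³.
1.88 × 10⁻²¹ / 5.20 × 10⁹⁶ = 3.61 × 10⁻¹¹⁸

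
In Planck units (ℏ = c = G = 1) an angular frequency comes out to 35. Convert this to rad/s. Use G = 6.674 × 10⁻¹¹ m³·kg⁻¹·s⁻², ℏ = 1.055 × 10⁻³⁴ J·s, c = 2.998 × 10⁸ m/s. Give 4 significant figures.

6.491 × 10⁴⁴ rad/s

One Planck angular frequency: ω_P = √(c⁵/(ℏG)) = 1.855 × 10⁴³ rad/s.
35 × 1.855 × 10⁴³ rad/s = 6.491 × 10⁴⁴ rad/s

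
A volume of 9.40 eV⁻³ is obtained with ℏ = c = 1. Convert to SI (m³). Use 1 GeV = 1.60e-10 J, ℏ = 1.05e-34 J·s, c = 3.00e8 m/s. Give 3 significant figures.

Volume is [L]³ = [E]⁻³·(ℏc)³.
1 GeV⁻³ → (ℏc)³ × (1 GeV in J)⁻³ = 7.63e-48 m³.
Convert the energy scale: 9.40 eV⁻³ = 9.40e27 GeV⁻³.
Result: 9.40e27 × 7.63e-48 = 7.17e-20 m³.

7.17e-20 m³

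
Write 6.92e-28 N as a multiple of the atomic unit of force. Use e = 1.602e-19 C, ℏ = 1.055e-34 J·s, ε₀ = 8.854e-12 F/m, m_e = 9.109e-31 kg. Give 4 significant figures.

atomic unit of force: F_au = E_h/a₀ = m_e²e⁶/((4πε₀)³ℏ⁴) = 8.220e-8 N.
6.92e-28 / 8.220e-8 = 8.419e-21

8.419e-21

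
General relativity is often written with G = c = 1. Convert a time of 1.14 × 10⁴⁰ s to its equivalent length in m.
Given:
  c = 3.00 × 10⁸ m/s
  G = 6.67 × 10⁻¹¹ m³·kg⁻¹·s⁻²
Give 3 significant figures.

3.42 × 10⁴⁸ m

Time → length via c.
1.14 × 10⁴⁰ s × (c) = 3.42 × 10⁴⁸ m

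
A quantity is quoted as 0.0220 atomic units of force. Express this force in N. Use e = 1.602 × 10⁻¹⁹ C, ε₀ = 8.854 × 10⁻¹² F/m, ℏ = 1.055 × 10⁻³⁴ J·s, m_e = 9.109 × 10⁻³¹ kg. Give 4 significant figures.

One atomic unit of force: F_au = E_h/a₀ = m_e²e⁶/((4πε₀)³ℏ⁴) = 8.220 × 10⁻⁸ N.
0.0220 × 8.220 × 10⁻⁸ N = 1.808 × 10⁻⁹ N

1.808 × 10⁻⁹ N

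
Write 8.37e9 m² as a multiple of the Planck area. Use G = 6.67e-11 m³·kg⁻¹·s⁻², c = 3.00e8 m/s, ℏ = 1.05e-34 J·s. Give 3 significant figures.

3.23e79

Planck area: A_P = ℏG/c³ = 2.59e-70 m².
8.37e9 / 2.59e-70 = 3.23e79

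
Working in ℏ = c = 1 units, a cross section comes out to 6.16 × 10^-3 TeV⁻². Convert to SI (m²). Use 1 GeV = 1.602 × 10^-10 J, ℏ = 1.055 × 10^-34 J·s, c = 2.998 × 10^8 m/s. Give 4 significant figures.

2.401 × 10^-40 m²

Area is [L]² = [E]⁻²·(ℏc)²; restore (ℏc)².
1 GeV⁻² → (ℏc)² × (1 GeV in J)⁻² = 3.898 × 10^-32 m².
Convert the energy scale: 6.16 × 10^-3 TeV⁻² = 6.16 × 10^-9 GeV⁻².
Result: 6.16 × 10^-9 × 3.898 × 10^-32 = 2.401 × 10^-40 m².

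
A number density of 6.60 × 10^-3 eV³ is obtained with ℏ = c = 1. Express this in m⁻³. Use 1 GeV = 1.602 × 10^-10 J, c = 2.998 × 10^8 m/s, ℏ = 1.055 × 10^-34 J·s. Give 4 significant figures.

Number density is [L]⁻³ = [E]³/(ℏc)³.
1 GeV³ → 1/(ℏc)³ × (1 GeV in J)³ = 1.299 × 10^47 m⁻³.
Convert the energy scale: 6.60 × 10^-3 eV³ = 6.60 × 10^-30 GeV³.
Result: 6.60 × 10^-30 × 1.299 × 10^47 = 8.576 × 10^17 m⁻³.

8.576 × 10^17 m⁻³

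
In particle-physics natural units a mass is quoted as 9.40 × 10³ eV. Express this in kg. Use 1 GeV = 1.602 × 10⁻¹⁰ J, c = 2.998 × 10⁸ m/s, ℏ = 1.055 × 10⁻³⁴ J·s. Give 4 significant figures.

1.675 × 10⁻³² kg

Mass is [E]/c²; divide by c².
1 GeV → 1/c² × (1 GeV in J) = 1.782 × 10⁻²⁷ kg.
Convert the energy scale: 9.40 × 10³ eV = 9.40 × 10⁻⁶ GeV.
Result: 9.40 × 10⁻⁶ × 1.782 × 10⁻²⁷ = 1.675 × 10⁻³² kg.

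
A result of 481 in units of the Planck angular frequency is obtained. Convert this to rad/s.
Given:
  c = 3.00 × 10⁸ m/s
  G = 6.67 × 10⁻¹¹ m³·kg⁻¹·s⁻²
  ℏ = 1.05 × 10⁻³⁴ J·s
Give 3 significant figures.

One Planck angular frequency: ω_P = √(c⁵/(ℏG)) = 1.86 × 10⁴³ rad/s.
481 × 1.86 × 10⁴³ rad/s = 8.96 × 10⁴⁵ rad/s

8.96 × 10⁴⁵ rad/s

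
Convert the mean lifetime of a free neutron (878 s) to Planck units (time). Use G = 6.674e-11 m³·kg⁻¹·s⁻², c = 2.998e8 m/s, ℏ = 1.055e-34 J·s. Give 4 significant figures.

1.628e46

Planck time: t_P = √(ℏG/c⁵) = 5.392e-44 s.
878 / 5.392e-44 = 1.628e46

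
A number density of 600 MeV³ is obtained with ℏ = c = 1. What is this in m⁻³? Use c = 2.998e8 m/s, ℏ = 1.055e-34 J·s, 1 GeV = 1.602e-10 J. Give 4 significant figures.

7.796e40 m⁻³

Number density is [L]⁻³ = [E]³/(ℏc)³.
1 GeV³ → 1/(ℏc)³ × (1 GeV in J)³ = 1.299e47 m⁻³.
Convert the energy scale: 600 MeV³ = 6.00e-7 GeV³.
Result: 6.00e-7 × 1.299e47 = 7.796e40 m⁻³.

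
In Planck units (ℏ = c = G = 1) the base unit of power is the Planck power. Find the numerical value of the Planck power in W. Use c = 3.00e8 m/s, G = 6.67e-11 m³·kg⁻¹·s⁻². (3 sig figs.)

P_P = c⁵/G
  = 2.43e42 / 6.67e-11
  = 3.64e52 W

3.64e52 W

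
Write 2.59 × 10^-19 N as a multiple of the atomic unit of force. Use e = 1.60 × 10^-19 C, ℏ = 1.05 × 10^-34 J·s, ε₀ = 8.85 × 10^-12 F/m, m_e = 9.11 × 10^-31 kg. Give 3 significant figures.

3.11 × 10^-12

atomic unit of force: F_au = E_h/a₀ = m_e²e⁶/((4πε₀)³ℏ⁴) = 8.33 × 10^-8 N.
2.59 × 10^-19 / 8.33 × 10^-8 = 3.11 × 10^-12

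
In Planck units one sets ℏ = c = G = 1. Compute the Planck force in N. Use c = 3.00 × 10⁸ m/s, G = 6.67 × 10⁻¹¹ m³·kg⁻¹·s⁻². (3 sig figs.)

F_P = c⁴/G
  = 8.10 × 10³³ / 6.67 × 10⁻¹¹
  = 1.21 × 10⁴⁴ N

1.21 × 10⁴⁴ N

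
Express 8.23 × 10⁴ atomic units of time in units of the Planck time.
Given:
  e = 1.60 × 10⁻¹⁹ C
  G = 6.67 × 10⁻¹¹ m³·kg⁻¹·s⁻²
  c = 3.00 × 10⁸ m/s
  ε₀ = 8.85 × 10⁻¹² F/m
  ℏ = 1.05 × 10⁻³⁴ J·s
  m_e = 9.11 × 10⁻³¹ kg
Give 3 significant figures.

3.68 × 10³¹

atomic unit of time: τ_au = (4πε₀)²ℏ³/(m_e e⁴) = 2.40 × 10⁻¹⁷ s
Planck time: t_P = √(ℏG/c⁵) = 5.37 × 10⁻⁴⁴ s
8.23 × 10⁴ × 2.40 × 10⁻¹⁷ / 5.37 × 10⁻⁴⁴ = 3.68 × 10³¹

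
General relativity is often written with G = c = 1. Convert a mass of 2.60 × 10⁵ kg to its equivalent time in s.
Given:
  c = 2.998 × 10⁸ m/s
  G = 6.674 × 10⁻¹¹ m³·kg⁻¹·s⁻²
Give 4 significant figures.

Mass → time via G/c³.
2.60 × 10⁵ kg × (G/c³) = 6.440 × 10⁻³¹ s

6.440 × 10⁻³¹ s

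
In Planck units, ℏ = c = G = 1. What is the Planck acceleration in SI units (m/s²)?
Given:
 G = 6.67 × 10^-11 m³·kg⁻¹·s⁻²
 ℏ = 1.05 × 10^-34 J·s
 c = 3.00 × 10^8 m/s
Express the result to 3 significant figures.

Dimensional analysis gives a_P = √(c⁷/(ℏG)).
  = √(3.12 × 10^103)
  = 5.59 × 10^51 m/s²

5.59 × 10^51 m/s²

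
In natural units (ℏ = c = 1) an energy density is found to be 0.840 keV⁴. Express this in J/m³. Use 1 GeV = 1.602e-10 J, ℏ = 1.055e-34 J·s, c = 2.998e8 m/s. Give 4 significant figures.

1.749e13 J/m³

[E]/[L]³ = [E]⁴/(ℏc)³; restore (ℏc)⁻³.
1 GeV⁴ → 1/(ℏc)³ × (1 GeV in J)⁴ = 2.082e37 J/m³.
Convert the energy scale: 0.840 keV⁴ = 8.40e-25 GeV⁴.
Result: 8.40e-25 × 2.082e37 = 1.749e13 J/m³.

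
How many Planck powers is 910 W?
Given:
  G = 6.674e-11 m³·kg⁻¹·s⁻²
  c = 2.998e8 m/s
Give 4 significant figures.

2.508e-50

Planck power: P_P = c⁵/G = 3.629e52 W.
910 / 3.629e52 = 2.508e-50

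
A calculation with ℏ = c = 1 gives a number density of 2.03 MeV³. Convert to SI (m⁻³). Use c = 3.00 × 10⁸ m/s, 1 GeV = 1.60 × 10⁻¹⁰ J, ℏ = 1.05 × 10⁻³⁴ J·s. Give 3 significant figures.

2.66 × 10³⁸ m⁻³

Number density is [L]⁻³ = [E]³/(ℏc)³.
1 GeV³ → 1/(ℏc)³ × (1 GeV in J)³ = 1.31 × 10⁴⁷ m⁻³.
Convert the energy scale: 2.03 MeV³ = 2.03 × 10⁻⁹ GeV³.
Result: 2.03 × 10⁻⁹ × 1.31 × 10⁴⁷ = 2.66 × 10³⁸ m⁻³.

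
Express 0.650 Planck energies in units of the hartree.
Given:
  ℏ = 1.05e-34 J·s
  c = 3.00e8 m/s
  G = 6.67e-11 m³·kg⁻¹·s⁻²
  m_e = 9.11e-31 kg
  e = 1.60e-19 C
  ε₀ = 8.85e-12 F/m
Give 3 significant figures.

2.90e26

Planck energy: E_P = √(ℏc⁵/G) = 1.96e9 J
hartree: E_h = m_e e⁴/(4πε₀ℏ)² = 4.38e-18 J
0.650 × 1.96e9 / 4.38e-18 = 2.90e26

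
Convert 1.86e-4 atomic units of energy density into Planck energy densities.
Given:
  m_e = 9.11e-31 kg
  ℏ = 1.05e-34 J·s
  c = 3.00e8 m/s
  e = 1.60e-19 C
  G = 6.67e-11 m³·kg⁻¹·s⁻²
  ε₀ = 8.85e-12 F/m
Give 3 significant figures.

1.20e-104

atomic unit of energy density: u_au = E_h/a₀³ = m_e⁴e¹⁰/((4πε₀)⁵ℏ⁸) = 3.01e13 J/m³
Planck energy density: u_P = c⁷/(ℏG²) = 4.68e113 J/m³
1.86e-4 × 3.01e13 / 4.68e113 = 1.20e-104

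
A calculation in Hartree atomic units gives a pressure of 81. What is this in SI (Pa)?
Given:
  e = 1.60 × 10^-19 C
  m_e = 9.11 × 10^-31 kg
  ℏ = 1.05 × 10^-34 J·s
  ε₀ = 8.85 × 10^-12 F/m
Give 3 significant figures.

2.44 × 10^15 Pa

One atomic unit of pressure: P_au = E_h/a₀³ = m_e⁴e¹⁰/((4πε₀)⁵ℏ⁸) = 3.01 × 10^13 Pa.
81 × 3.01 × 10^13 Pa = 2.44 × 10^15 Pa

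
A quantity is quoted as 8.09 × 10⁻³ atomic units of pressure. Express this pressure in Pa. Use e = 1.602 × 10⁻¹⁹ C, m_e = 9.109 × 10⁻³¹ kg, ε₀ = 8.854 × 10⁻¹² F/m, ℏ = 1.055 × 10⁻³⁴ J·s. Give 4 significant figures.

One atomic unit of pressure: P_au = E_h/a₀³ = m_e⁴e¹⁰/((4πε₀)⁵ℏ⁸) = 2.929 × 10¹³ Pa.
8.09 × 10⁻³ × 2.929 × 10¹³ Pa = 2.370 × 10¹¹ Pa

2.370 × 10¹¹ Pa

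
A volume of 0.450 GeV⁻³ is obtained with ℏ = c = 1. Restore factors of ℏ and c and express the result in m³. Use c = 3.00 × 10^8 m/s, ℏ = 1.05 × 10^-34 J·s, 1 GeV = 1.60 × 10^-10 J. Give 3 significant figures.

3.43 × 10^-48 m³

Volume is [L]³ = [E]⁻³·(ℏc)³.
1 GeV⁻³ → (ℏc)³ × (1 GeV in J)⁻³ = 7.63 × 10^-48 m³.
Result: 0.450 × 7.63 × 10^-48 = 3.43 × 10^-48 m³.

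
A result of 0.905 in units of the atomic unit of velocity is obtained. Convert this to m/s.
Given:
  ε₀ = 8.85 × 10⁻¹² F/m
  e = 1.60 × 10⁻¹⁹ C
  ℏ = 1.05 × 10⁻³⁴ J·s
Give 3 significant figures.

1.98 × 10⁶ m/s

One atomic unit of velocity: v_au = e²/(4πε₀ℏ) = 2.19 × 10⁶ m/s.
0.905 × 2.19 × 10⁶ m/s = 1.98 × 10⁶ m/s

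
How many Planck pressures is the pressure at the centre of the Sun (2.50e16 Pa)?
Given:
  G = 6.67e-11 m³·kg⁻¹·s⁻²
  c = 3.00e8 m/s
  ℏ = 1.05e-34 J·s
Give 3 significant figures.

5.34e-98

Planck pressure: p_P = c⁷/(ℏG²) = 4.68e113 Pa.
2.50e16 / 4.68e113 = 5.34e-98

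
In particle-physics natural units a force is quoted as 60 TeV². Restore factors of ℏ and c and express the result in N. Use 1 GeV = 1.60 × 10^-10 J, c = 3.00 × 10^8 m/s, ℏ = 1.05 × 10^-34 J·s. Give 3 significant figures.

Force is [E]/[L] = [E]²/(ℏc); restore (ℏc)⁻¹.
1 GeV² → 1/(ℏc) × (1 GeV in J)² = 8.13 × 10^5 N.
Convert the energy scale: 60 TeV² = 6.00 × 10^7 GeV².
Result: 6.00 × 10^7 × 8.13 × 10^5 = 4.88 × 10^13 N.

4.88 × 10^13 N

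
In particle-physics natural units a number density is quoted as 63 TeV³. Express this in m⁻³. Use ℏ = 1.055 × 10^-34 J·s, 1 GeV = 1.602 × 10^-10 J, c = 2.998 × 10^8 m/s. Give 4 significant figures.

8.186 × 10^57 m⁻³

Number density is [L]⁻³ = [E]³/(ℏc)³.
1 GeV³ → 1/(ℏc)³ × (1 GeV in J)³ = 1.299 × 10^47 m⁻³.
Convert the energy scale: 63 TeV³ = 6.30 × 10^10 GeV³.
Result: 6.30 × 10^10 × 1.299 × 10^47 = 8.186 × 10^57 m⁻³.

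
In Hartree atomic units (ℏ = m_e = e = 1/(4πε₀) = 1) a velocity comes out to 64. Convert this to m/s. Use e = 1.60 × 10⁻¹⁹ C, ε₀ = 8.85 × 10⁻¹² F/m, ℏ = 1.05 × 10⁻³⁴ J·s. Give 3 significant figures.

1.40 × 10⁸ m/s

One atomic unit of velocity: v_au = e²/(4πε₀ℏ) = 2.19 × 10⁶ m/s.
64 × 2.19 × 10⁶ m/s = 1.40 × 10⁸ m/s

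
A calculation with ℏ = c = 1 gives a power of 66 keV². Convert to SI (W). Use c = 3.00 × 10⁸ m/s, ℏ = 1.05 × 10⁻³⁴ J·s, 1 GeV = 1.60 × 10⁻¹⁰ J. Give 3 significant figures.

Power is [E]/[T] = [E]²/ℏ.
1 GeV² → 1/ℏ × (1 GeV in J)² = 2.44 × 10¹⁴ W.
Convert the energy scale: 66 keV² = 6.60 × 10⁻¹¹ GeV².
Result: 6.60 × 10⁻¹¹ × 2.44 × 10¹⁴ = 1.61 × 10⁴ W.

1.61 × 10⁴ W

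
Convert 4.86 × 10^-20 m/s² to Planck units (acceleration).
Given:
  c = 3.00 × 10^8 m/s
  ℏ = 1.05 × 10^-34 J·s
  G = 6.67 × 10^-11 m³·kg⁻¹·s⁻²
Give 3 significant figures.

Planck acceleration: a_P = √(c⁷/(ℏG)) = 5.59 × 10^51 m/s².
4.86 × 10^-20 / 5.59 × 10^51 = 8.70 × 10^-72

8.70 × 10^-72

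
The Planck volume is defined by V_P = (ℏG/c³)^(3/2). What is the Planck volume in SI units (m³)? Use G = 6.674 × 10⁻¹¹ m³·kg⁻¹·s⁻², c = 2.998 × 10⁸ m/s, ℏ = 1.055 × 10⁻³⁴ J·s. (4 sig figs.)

V_P = (ℏG/c³)^(3/2)
  = √(1.784 × 10⁻²⁰⁹)
  = 4.224 × 10⁻¹⁰⁵ m³

4.224 × 10⁻¹⁰⁵ m³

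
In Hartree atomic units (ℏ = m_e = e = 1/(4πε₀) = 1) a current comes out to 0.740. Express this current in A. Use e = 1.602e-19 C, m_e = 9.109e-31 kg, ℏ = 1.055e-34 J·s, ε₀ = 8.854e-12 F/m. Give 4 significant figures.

One atomic unit of electric current: I_au = e E_h/ℏ = m_e e⁵/((4πε₀)²ℏ³) = 6.612e-3 A.
0.740 × 6.612e-3 A = 4.893e-3 A

4.893e-3 A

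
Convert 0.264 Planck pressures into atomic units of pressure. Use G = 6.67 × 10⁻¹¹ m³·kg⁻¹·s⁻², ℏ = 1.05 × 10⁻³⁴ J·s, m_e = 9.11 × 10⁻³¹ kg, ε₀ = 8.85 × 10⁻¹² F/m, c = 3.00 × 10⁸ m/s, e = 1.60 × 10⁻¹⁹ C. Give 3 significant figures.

Planck pressure: p_P = c⁷/(ℏG²) = 4.68 × 10¹¹³ Pa
atomic unit of pressure: P_au = E_h/a₀³ = m_e⁴e¹⁰/((4πε₀)⁵ℏ⁸) = 3.01 × 10¹³ Pa
0.264 × 4.68 × 10¹¹³ / 3.01 × 10¹³ = 4.10 × 10⁹⁹

4.10 × 10⁹⁹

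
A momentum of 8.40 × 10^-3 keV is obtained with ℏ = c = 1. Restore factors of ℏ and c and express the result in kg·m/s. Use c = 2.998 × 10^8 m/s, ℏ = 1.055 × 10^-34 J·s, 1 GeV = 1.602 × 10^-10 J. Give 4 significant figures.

Momentum is [E]/c; divide by c.
1 GeV → 1/c × (1 GeV in J) = 5.344 × 10^-19 kg·m/s.
Convert the energy scale: 8.40 × 10^-3 keV = 8.40 × 10^-9 GeV.
Result: 8.40 × 10^-9 × 5.344 × 10^-19 = 4.489 × 10^-27 kg·m/s.

4.489 × 10^-27 kg·m/s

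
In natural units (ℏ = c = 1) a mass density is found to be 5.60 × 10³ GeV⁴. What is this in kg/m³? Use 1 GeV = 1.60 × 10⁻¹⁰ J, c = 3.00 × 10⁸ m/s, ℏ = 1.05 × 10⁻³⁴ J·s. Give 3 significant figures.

1.30 × 10²⁴ kg/m³

Mass density is [E]/(c²[L]³) = [E]⁴/(ℏ³c⁵).
1 GeV⁴ → 1/(ℏ³c⁵) × (1 GeV in J)⁴ = 2.33 × 10²⁰ kg/m³.
Result: 5.60 × 10³ × 2.33 × 10²⁰ = 1.30 × 10²⁴ kg/m³.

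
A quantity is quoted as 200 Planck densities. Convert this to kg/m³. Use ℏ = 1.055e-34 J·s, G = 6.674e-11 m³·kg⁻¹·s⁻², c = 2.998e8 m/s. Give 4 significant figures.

1.031e99 kg/m³

One Planck density: ρ_P = c⁵/(ℏG²) = 5.154e96 kg/m³.
200 × 5.154e96 kg/m³ = 1.031e99 kg/m³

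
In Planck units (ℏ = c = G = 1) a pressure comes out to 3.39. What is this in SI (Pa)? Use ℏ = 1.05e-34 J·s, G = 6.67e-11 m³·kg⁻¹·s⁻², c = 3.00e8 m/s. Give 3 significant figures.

One Planck pressure: p_P = c⁷/(ℏG²) = 4.68e113 Pa.
3.39 × 4.68e113 Pa = 1.59e114 Pa

1.59e114 Pa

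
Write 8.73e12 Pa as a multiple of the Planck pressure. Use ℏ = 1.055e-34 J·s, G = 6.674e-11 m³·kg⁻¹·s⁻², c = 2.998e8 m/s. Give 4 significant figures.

1.885e-101

Planck pressure: p_P = c⁷/(ℏG²) = 4.632e113 Pa.
8.73e12 / 4.632e113 = 1.885e-101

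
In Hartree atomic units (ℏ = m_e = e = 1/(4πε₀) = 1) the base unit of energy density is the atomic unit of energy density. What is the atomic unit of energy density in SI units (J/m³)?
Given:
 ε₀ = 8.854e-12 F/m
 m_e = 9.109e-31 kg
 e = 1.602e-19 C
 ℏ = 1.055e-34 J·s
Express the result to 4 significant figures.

2.929e13 J/m³

u_au = E_h/a₀³ = m_e⁴e¹⁰/((4πε₀)⁵ℏ⁸)
E_h = 4.354e-18 J
a₀ = 5.297e-11 m
E_h/a₀³ = 2.929e13 J/m³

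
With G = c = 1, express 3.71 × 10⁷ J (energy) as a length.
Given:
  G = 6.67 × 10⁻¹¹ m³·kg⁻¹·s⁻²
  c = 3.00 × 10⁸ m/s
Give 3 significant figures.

Energy → length via G/c⁴.
3.71 × 10⁷ J × (G/c⁴) = 3.06 × 10⁻³⁷ m

3.06 × 10⁻³⁷ m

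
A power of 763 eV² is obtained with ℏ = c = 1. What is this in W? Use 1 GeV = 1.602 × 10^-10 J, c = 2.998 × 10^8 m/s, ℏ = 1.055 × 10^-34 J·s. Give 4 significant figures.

0.1856 W

Power is [E]/[T] = [E]²/ℏ.
1 GeV² → 1/ℏ × (1 GeV in J)² = 2.433 × 10^14 W.
Convert the energy scale: 763 eV² = 7.63 × 10^-16 GeV².
Result: 7.63 × 10^-16 × 2.433 × 10^14 = 0.1856 W.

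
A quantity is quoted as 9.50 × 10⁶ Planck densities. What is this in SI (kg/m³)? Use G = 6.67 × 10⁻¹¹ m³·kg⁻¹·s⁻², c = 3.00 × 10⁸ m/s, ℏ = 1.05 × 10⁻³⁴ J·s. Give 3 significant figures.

One Planck density: ρ_P = c⁵/(ℏG²) = 5.20 × 10⁹⁶ kg/m³.
9.50 × 10⁶ × 5.20 × 10⁹⁶ kg/m³ = 4.94 × 10¹⁰³ kg/m³

4.94 × 10¹⁰³ kg/m³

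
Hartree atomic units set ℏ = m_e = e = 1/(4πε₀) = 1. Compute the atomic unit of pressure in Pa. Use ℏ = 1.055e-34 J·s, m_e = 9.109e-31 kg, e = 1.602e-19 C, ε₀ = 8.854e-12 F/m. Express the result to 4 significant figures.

2.929e13 Pa

From ℏ = m_e = e = 1/(4πε₀) = 1 the pressure scale is P_au = E_h/a₀³ = m_e⁴e¹⁰/((4πε₀)⁵ℏ⁸).
E_h = 4.354e-18 J
a₀ = 5.297e-11 m
E_h/a₀³ = 2.929e13 Pa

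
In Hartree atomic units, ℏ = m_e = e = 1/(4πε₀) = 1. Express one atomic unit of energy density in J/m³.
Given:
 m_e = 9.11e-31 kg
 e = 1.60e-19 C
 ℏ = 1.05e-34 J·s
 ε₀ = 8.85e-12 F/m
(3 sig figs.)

3.01e13 J/m³

The unique combination of the constants set to 1 with dimensions of energy density is u_au = E_h/a₀³ = m_e⁴e¹⁰/((4πε₀)⁵ℏ⁸).
E_h = 4.38e-18 J
a₀ = 5.26e-11 m
E_h/a₀³ = 3.01e13 J/m³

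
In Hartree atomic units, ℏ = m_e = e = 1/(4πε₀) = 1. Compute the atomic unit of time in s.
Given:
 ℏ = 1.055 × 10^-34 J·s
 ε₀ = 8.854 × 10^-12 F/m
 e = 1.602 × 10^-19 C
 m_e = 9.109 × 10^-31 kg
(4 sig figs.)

2.423 × 10^-17 s

From ℏ = m_e = e = 1/(4πε₀) = 1 the time scale is τ_au = (4πε₀)²ℏ³/(m_e e⁴).
E_h = 4.354 × 10^-18 J
ℏ/E_h = 2.423 × 10^-17 s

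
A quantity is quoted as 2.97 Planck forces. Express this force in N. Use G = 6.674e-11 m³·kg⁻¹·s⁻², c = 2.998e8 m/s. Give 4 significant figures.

One Planck force: F_P = c⁴/G = 1.210e44 N.
2.97 × 1.210e44 N = 3.595e44 N

3.595e44 N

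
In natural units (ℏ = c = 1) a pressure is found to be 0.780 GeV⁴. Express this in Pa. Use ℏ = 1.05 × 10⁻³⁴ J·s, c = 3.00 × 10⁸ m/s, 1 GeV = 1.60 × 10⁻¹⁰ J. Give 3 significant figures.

1.64 × 10³⁷ Pa

Pressure is [E]/[L]³ = [E]⁴/(ℏc)³.
1 GeV⁴ → 1/(ℏc)³ × (1 GeV in J)⁴ = 2.10 × 10³⁷ Pa.
Result: 0.780 × 2.10 × 10³⁷ = 1.64 × 10³⁷ Pa.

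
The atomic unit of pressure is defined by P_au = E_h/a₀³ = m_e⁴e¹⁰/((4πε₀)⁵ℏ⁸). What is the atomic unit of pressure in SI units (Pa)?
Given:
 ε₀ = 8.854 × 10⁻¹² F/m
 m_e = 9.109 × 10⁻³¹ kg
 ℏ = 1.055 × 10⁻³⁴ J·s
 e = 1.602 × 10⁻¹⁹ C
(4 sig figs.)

2.929 × 10¹³ Pa

P_au = E_h/a₀³ = m_e⁴e¹⁰/((4πε₀)⁵ℏ⁸)
E_h = 4.354 × 10⁻¹⁸ J
a₀ = 5.297 × 10⁻¹¹ m
E_h/a₀³ = 2.929 × 10¹³ Pa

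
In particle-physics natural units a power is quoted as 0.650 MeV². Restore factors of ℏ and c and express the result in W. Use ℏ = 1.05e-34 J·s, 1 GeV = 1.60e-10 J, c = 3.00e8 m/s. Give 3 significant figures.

1.58e8 W

Power is [E]/[T] = [E]²/ℏ.
1 GeV² → 1/ℏ × (1 GeV in J)² = 2.44e14 W.
Convert the energy scale: 0.650 MeV² = 6.50e-7 GeV².
Result: 6.50e-7 × 2.44e14 = 1.58e8 W.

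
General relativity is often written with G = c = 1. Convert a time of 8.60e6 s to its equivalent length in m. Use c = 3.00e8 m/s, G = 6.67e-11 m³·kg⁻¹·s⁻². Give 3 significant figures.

Time → length via c.
8.60e6 s × (c) = 2.58e15 m

2.58e15 m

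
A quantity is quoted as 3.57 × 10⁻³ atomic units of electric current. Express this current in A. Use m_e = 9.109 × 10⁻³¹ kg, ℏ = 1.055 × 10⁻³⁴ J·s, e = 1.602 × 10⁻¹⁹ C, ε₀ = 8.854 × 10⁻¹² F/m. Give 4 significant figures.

2.360 × 10⁻⁵ A

One atomic unit of electric current: I_au = e E_h/ℏ = m_e e⁵/((4πε₀)²ℏ³) = 6.612 × 10⁻³ A.
3.57 × 10⁻³ × 6.612 × 10⁻³ A = 2.360 × 10⁻⁵ A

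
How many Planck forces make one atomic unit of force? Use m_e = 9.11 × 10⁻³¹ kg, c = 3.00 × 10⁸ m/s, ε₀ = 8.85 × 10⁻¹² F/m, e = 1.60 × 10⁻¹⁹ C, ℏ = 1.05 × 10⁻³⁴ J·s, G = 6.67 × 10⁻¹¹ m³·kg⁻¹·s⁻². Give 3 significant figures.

6.86 × 10⁻⁵²

atomic unit of force: F_au = E_h/a₀ = m_e²e⁶/((4πε₀)³ℏ⁴) = 8.33 × 10⁻⁸ N
Planck force: F_P = c⁴/G = 1.21 × 10⁴⁴ N
ratio = 8.33 × 10⁻⁸ / 1.21 × 10⁴⁴ = 6.86 × 10⁻⁵²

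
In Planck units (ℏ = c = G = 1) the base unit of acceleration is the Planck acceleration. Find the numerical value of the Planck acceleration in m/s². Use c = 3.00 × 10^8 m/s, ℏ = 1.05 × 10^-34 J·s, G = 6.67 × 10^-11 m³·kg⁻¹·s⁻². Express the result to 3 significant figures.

a_P = √(c⁷/(ℏG))
  = √(3.12 × 10^103)
  = 5.59 × 10^51 m/s²

5.59 × 10^51 m/s²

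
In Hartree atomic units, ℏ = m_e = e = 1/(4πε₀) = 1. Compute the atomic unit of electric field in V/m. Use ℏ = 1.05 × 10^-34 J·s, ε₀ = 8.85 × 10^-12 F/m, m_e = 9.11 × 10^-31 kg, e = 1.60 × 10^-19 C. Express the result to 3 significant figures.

From ℏ = m_e = e = 1/(4πε₀) = 1 the electric field scale is E_au = E_h/(e a₀) = m_e²e⁵/((4πε₀)³ℏ⁴).
E_h = 4.38 × 10^-18 J
a₀ = 5.26 × 10^-11 m
E_h/(e·a₀) = 5.20 × 10^11 V/m

5.20 × 10^11 V/m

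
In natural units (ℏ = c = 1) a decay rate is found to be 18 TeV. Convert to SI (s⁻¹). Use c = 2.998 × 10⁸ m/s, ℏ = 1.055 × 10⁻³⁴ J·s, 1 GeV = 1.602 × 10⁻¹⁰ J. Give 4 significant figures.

2.733 × 10²⁸ s⁻¹

A rate is [E]/ℏ; divide by ℏ.
1 GeV → 1/ℏ × (1 GeV in J) = 1.518 × 10²⁴ s⁻¹.
Convert the energy scale: 18 TeV = 1.80 × 10⁴ GeV.
Result: 1.80 × 10⁴ × 1.518 × 10²⁴ = 2.733 × 10²⁸ s⁻¹.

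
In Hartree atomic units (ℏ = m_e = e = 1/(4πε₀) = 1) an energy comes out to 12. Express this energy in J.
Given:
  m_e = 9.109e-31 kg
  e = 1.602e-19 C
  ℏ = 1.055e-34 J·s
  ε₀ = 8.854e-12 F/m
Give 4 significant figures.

5.225e-17 J

One hartree: E_h = m_e e⁴/(4πε₀ℏ)² = 4.354e-18 J.
12 × 4.354e-18 J = 5.225e-17 J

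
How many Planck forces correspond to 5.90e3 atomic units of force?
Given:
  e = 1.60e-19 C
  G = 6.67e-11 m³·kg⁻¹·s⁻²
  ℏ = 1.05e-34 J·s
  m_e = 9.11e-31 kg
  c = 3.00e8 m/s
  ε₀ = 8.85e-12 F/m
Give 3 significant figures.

4.05e-48

atomic unit of force: F_au = E_h/a₀ = m_e²e⁶/((4πε₀)³ℏ⁴) = 8.33e-8 N
Planck force: F_P = c⁴/G = 1.21e44 N
5.90e3 × 8.33e-8 / 1.21e44 = 4.05e-48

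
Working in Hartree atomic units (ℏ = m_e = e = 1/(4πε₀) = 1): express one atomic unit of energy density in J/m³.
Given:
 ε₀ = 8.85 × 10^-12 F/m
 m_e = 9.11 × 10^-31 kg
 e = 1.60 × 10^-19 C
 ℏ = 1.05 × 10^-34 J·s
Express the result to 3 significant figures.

The unique combination of the constants set to 1 with dimensions of energy density is u_au = E_h/a₀³ = m_e⁴e¹⁰/((4πε₀)⁵ℏ⁸).
E_h = 4.38 × 10^-18 J
a₀ = 5.26 × 10^-11 m
E_h/a₀³ = 3.01 × 10^13 J/m³

3.01 × 10^13 J/m³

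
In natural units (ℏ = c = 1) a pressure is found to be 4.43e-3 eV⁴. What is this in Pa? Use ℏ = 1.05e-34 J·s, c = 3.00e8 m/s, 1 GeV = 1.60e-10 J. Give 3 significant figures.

0.0929 Pa

Pressure is [E]/[L]³ = [E]⁴/(ℏc)³.
1 GeV⁴ → 1/(ℏc)³ × (1 GeV in J)⁴ = 2.10e37 Pa.
Convert the energy scale: 4.43e-3 eV⁴ = 4.43e-39 GeV⁴.
Result: 4.43e-39 × 2.10e37 = 0.0929 Pa.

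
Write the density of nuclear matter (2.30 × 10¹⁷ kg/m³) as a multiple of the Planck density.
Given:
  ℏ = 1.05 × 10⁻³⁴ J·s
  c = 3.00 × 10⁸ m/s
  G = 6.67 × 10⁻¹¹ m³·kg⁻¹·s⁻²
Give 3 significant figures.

4.42 × 10⁻⁸⁰

Planck density: ρ_P = c⁵/(ℏG²) = 5.20 × 10⁹⁶ kg/m³.
2.30 × 10¹⁷ / 5.20 × 10⁹⁶ = 4.42 × 10⁻⁸⁰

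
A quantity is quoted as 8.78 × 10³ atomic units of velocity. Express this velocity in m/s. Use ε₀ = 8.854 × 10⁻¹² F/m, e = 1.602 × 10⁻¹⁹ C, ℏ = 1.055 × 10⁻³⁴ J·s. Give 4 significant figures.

1.920 × 10¹⁰ m/s

One atomic unit of velocity: v_au = e²/(4πε₀ℏ) = 2.186 × 10⁶ m/s.
8.78 × 10³ × 2.186 × 10⁶ m/s = 1.920 × 10¹⁰ m/s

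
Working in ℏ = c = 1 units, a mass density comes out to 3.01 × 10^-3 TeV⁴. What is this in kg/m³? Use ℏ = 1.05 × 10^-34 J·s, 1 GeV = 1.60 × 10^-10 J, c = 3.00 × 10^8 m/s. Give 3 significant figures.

Mass density is [E]/(c²[L]³) = [E]⁴/(ℏ³c⁵).
1 GeV⁴ → 1/(ℏ³c⁵) × (1 GeV in J)⁴ = 2.33 × 10^20 kg/m³.
Convert the energy scale: 3.01 × 10^-3 TeV⁴ = 3.01 × 10^9 GeV⁴.
Result: 3.01 × 10^9 × 2.33 × 10^20 = 7.01 × 10^29 kg/m³.

7.01 × 10^29 kg/m³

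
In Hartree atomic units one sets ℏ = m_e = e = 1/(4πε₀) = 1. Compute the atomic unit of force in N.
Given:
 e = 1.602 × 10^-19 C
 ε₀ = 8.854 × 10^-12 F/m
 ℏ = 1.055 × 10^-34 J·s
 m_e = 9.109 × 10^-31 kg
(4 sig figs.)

8.220 × 10^-8 N

F_au = E_h/a₀ = m_e²e⁶/((4πε₀)³ℏ⁴)
E_h = 4.354 × 10^-18 J
a₀ = 5.297 × 10^-11 m
E_h/a₀ = 8.220 × 10^-8 N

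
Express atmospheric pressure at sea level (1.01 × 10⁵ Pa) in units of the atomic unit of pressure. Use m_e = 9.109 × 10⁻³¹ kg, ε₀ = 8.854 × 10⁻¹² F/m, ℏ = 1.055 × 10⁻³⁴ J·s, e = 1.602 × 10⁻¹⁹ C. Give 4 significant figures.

atomic unit of pressure: P_au = E_h/a₀³ = m_e⁴e¹⁰/((4πε₀)⁵ℏ⁸) = 2.929 × 10¹³ Pa.
1.01 × 10⁵ / 2.929 × 10¹³ = 3.448 × 10⁻⁹

3.448 × 10⁻⁹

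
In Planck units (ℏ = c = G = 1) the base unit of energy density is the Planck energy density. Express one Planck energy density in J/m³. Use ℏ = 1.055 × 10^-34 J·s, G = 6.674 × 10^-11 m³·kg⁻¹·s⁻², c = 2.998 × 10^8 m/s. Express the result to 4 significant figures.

4.632 × 10^113 J/m³

u_P = c⁷/(ℏG²)
  = 2.177 × 10^59 / 4.699 × 10^-55
  = 4.632 × 10^113 J/m³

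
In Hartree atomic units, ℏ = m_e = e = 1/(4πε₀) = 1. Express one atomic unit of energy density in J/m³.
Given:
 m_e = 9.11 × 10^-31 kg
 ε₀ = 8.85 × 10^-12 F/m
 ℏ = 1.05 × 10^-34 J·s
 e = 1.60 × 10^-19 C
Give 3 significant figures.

3.01 × 10^13 J/m³

Dimensional analysis gives u_au = E_h/a₀³ = m_e⁴e¹⁰/((4πε₀)⁵ℏ⁸).
E_h = 4.38 × 10^-18 J
a₀ = 5.26 × 10^-11 m
E_h/a₀³ = 3.01 × 10^13 J/m³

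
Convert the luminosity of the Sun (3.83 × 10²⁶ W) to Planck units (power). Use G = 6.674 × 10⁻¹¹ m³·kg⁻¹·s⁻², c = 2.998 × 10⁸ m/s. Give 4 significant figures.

Planck power: P_P = c⁵/G = 3.629 × 10⁵² W.
3.83 × 10²⁶ / 3.629 × 10⁵² = 1.055 × 10⁻²⁶

1.055 × 10⁻²⁶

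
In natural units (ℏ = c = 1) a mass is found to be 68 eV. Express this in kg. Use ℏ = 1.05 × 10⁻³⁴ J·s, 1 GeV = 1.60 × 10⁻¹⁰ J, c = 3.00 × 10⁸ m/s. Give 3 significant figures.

1.21 × 10⁻³⁴ kg

Mass is [E]/c²; divide by c².
1 GeV → 1/c² × (1 GeV in J) = 1.78 × 10⁻²⁷ kg.
Convert the energy scale: 68 eV = 6.80 × 10⁻⁸ GeV.
Result: 6.80 × 10⁻⁸ × 1.78 × 10⁻²⁷ = 1.21 × 10⁻³⁴ kg.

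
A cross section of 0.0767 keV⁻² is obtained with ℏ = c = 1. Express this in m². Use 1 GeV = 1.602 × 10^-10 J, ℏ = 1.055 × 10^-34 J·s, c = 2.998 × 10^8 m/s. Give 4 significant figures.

Area is [L]² = [E]⁻²·(ℏc)²; restore (ℏc)².
1 GeV⁻² → (ℏc)² × (1 GeV in J)⁻² = 3.898 × 10^-32 m².
Convert the energy scale: 0.0767 keV⁻² = 7.67 × 10^10 GeV⁻².
Result: 7.67 × 10^10 × 3.898 × 10^-32 = 2.990 × 10^-21 m².

2.990 × 10^-21 m²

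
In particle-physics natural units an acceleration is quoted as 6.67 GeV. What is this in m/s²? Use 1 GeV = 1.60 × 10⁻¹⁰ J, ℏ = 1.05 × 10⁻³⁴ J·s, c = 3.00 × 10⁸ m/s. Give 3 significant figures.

Acceleration is [L]/[T]² = c·[E]/ℏ.
1 GeV → c/ℏ × (1 GeV in J) = 4.57 × 10³² m/s².
Result: 6.67 × 4.57 × 10³² = 3.05 × 10³³ m/s².

3.05 × 10³³ m/s²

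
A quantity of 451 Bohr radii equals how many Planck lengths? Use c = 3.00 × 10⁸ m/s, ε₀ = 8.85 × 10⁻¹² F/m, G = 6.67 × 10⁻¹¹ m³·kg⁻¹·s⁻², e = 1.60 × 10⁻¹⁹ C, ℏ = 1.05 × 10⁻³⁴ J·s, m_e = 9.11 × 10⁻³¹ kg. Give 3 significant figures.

Bohr radius: a₀ = 4πε₀ℏ²/(m_e e²) = 5.26 × 10⁻¹¹ m
Planck length: ℓ_P = √(ℏG/c³) = 1.61 × 10⁻³⁵ m
451 × 5.26 × 10⁻¹¹ / 1.61 × 10⁻³⁵ = 1.47 × 10²⁷

1.47 × 10²⁷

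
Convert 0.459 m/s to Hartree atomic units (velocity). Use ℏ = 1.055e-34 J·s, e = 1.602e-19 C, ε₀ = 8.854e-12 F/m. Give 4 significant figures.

atomic unit of velocity: v_au = e²/(4πε₀ℏ) = 2.186e6 m/s.
0.459 / 2.186e6 = 2.099e-7

2.099e-7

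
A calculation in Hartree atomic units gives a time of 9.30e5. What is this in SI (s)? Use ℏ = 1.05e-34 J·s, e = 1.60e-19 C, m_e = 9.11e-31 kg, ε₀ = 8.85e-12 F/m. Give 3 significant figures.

2.23e-11 s

One atomic unit of time: τ_au = (4πε₀)²ℏ³/(m_e e⁴) = 2.40e-17 s.
9.30e5 × 2.40e-17 s = 2.23e-11 s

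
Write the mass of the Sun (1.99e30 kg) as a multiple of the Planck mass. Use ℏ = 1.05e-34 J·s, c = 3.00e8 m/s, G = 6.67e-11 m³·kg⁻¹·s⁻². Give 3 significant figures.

Planck mass: m_P = √(ℏc/G) = 2.17e-8 kg.
1.99e30 / 2.17e-8 = 9.16e37

9.16e37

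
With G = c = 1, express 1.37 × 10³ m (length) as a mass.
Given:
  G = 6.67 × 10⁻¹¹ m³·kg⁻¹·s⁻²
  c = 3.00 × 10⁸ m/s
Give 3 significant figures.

Length → mass via c²/G.
1.37 × 10³ m × (c²/G) = 1.85 × 10³⁰ kg

1.85 × 10³⁰ kg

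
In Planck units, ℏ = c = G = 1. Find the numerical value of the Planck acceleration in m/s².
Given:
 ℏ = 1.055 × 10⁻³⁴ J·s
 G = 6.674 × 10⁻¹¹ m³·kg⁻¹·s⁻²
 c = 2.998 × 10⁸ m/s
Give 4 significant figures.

5.560 × 10⁵¹ m/s²

Dimensional analysis gives a_P = √(c⁷/(ℏG)).
  = √(3.092 × 10¹⁰³)
  = 5.560 × 10⁵¹ m/s²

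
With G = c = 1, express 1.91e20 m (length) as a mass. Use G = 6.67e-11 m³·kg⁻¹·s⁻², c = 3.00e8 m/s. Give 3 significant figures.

2.58e47 kg

Length → mass via c²/G.
1.91e20 m × (c²/G) = 2.58e47 kg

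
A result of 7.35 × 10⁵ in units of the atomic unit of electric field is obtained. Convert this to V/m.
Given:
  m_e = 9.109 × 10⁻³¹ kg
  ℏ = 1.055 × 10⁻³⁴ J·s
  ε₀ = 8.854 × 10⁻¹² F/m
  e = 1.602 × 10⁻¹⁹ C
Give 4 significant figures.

One atomic unit of electric field: E_au = E_h/(e a₀) = m_e²e⁵/((4πε₀)³ℏ⁴) = 5.131 × 10¹¹ V/m.
7.35 × 10⁵ × 5.131 × 10¹¹ V/m = 3.771 × 10¹⁷ V/m

3.771 × 10¹⁷ V/m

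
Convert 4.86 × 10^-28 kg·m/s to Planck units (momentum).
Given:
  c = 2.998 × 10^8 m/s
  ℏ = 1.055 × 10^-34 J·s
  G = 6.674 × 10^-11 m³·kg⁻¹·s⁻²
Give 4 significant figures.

Planck momentum: p_P = √(ℏc³/G) = 6.527 kg·m/s.
4.86 × 10^-28 / 6.527 = 7.447 × 10^-29

7.447 × 10^-29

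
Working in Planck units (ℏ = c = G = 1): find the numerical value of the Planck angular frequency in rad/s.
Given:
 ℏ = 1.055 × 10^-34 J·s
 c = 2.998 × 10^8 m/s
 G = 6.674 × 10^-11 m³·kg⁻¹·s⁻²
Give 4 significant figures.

From ℏ = c = G = 1 the angular frequency scale is ω_P = √(c⁵/(ℏG)).
  = √(3.440 × 10^86)
  = 1.855 × 10^43 rad/s

1.855 × 10^43 rad/s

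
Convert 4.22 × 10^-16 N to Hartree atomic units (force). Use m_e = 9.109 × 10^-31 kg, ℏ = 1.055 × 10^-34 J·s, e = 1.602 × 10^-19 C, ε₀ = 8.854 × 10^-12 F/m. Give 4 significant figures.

5.134 × 10^-9

atomic unit of force: F_au = E_h/a₀ = m_e²e⁶/((4πε₀)³ℏ⁴) = 8.220 × 10^-8 N.
4.22 × 10^-16 / 8.220 × 10^-8 = 5.134 × 10^-9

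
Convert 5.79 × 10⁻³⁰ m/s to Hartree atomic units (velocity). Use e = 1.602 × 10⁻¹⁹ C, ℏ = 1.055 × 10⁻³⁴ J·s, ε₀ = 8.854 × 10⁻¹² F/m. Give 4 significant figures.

2.648 × 10⁻³⁶

atomic unit of velocity: v_au = e²/(4πε₀ℏ) = 2.186 × 10⁶ m/s.
5.79 × 10⁻³⁰ / 2.186 × 10⁶ = 2.648 × 10⁻³⁶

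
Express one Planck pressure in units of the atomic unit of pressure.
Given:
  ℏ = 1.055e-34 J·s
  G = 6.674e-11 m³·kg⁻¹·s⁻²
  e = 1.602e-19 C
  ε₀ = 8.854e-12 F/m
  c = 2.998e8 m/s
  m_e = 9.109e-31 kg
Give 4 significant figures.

Planck pressure: p_P = c⁷/(ℏG²) = 4.632e113 Pa
atomic unit of pressure: P_au = E_h/a₀³ = m_e⁴e¹⁰/((4πε₀)⁵ℏ⁸) = 2.929e13 Pa
ratio = 4.632e113 / 2.929e13 = 1.581e100

1.581e100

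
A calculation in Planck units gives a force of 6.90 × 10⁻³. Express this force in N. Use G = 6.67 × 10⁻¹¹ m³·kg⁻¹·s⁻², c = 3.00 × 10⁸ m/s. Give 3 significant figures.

One Planck force: F_P = c⁴/G = 1.21 × 10⁴⁴ N.
6.90 × 10⁻³ × 1.21 × 10⁴⁴ N = 8.38 × 10⁴¹ N

8.38 × 10⁴¹ N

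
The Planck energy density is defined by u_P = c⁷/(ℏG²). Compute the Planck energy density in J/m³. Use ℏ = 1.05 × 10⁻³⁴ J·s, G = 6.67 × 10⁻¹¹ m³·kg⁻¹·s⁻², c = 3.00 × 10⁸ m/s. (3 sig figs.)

u_P = c⁷/(ℏG²)
  = 2.19 × 10⁵⁹ / 4.67 × 10⁻⁵⁵
  = 4.68 × 10¹¹³ J/m³

4.68 × 10¹¹³ J/m³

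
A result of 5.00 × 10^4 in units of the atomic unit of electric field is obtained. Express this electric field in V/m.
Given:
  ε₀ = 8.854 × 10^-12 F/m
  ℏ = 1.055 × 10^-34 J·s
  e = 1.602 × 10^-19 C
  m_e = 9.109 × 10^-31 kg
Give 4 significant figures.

2.565 × 10^16 V/m

One atomic unit of electric field: E_au = E_h/(e a₀) = m_e²e⁵/((4πε₀)³ℏ⁴) = 5.131 × 10^11 V/m.
5.00 × 10^4 × 5.131 × 10^11 V/m = 2.565 × 10^16 V/m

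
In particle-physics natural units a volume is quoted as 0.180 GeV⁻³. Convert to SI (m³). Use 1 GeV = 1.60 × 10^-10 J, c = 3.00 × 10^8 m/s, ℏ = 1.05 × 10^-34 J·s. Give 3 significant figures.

Volume is [L]³ = [E]⁻³·(ℏc)³.
1 GeV⁻³ → (ℏc)³ × (1 GeV in J)⁻³ = 7.63 × 10^-48 m³.
Result: 0.180 × 7.63 × 10^-48 = 1.37 × 10^-48 m³.

1.37 × 10^-48 m³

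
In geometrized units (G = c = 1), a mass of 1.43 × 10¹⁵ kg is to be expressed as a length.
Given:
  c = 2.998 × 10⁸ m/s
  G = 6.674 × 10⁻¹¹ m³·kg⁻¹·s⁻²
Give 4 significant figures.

1.062 × 10⁻¹² m

In G = c = 1 units mass has dimensions of length; the conversion factor is G/c².
1.43 × 10¹⁵ kg × (G/c²) = 1.062 × 10⁻¹² m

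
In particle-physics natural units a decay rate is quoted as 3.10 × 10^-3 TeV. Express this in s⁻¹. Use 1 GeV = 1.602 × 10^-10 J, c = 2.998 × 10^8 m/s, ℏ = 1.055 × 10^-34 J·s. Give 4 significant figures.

4.707 × 10^24 s⁻¹

A rate is [E]/ℏ; divide by ℏ.
1 GeV → 1/ℏ × (1 GeV in J) = 1.518 × 10^24 s⁻¹.
Convert the energy scale: 3.10 × 10^-3 TeV = 3.10 GeV.
Result: 3.10 × 1.518 × 10^24 = 4.707 × 10^24 s⁻¹.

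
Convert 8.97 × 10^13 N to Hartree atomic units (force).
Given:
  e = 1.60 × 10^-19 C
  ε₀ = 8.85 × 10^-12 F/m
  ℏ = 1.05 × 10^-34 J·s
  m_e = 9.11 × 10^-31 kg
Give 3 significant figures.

1.08 × 10^21

atomic unit of force: F_au = E_h/a₀ = m_e²e⁶/((4πε₀)³ℏ⁴) = 8.33 × 10^-8 N.
8.97 × 10^13 / 8.33 × 10^-8 = 1.08 × 10^21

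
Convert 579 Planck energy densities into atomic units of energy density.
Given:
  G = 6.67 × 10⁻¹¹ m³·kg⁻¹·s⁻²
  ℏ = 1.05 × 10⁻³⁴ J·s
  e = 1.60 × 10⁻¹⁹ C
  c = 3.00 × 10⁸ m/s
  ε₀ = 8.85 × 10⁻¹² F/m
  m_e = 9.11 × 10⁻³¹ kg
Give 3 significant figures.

9.00 × 10¹⁰²

Planck energy density: u_P = c⁷/(ℏG²) = 4.68 × 10¹¹³ J/m³
atomic unit of energy density: u_au = E_h/a₀³ = m_e⁴e¹⁰/((4πε₀)⁵ℏ⁸) = 3.01 × 10¹³ J/m³
579 × 4.68 × 10¹¹³ / 3.01 × 10¹³ = 9.00 × 10¹⁰²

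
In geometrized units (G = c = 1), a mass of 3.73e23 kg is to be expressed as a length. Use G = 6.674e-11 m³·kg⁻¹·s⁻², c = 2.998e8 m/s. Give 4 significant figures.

In G = c = 1 units mass has dimensions of length; the conversion factor is G/c².
3.73e23 kg × (G/c²) = 2.770e-4 m

2.770e-4 m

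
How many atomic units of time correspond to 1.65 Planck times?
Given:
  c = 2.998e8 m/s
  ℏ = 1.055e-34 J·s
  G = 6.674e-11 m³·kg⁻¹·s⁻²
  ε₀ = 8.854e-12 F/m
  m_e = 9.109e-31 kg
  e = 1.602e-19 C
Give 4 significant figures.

Planck time: t_P = √(ℏG/c⁵) = 5.392e-44 s
atomic unit of time: τ_au = (4πε₀)²ℏ³/(m_e e⁴) = 2.423e-17 s
1.65 × 5.392e-44 / 2.423e-17 = 3.672e-27

3.672e-27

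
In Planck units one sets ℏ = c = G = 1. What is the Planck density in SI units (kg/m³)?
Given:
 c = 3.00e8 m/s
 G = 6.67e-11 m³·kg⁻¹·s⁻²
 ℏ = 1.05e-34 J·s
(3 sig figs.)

ρ_P = c⁵/(ℏG²)
  = 2.43e42 / 4.67e-55
  = 5.20e96 kg/m³

5.20e96 kg/m³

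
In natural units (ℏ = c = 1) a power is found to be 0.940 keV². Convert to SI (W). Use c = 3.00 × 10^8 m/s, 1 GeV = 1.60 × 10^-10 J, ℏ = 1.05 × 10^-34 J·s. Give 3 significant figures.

229 W

Power is [E]/[T] = [E]²/ℏ.
1 GeV² → 1/ℏ × (1 GeV in J)² = 2.44 × 10^14 W.
Convert the energy scale: 0.940 keV² = 9.40 × 10^-13 GeV².
Result: 9.40 × 10^-13 × 2.44 × 10^14 = 229 W.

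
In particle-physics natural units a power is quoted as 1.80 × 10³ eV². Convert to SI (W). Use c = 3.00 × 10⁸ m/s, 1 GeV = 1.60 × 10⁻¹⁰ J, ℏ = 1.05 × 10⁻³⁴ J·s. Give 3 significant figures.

Power is [E]/[T] = [E]²/ℏ.
1 GeV² → 1/ℏ × (1 GeV in J)² = 2.44 × 10¹⁴ W.
Convert the energy scale: 1.80 × 10³ eV² = 1.80 × 10⁻¹⁵ GeV².
Result: 1.80 × 10⁻¹⁵ × 2.44 × 10¹⁴ = 0.439 W.

0.439 W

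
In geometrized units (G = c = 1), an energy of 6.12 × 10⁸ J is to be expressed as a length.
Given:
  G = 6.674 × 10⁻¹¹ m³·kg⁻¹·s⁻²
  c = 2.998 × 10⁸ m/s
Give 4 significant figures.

5.056 × 10⁻³⁶ m

Energy → length via G/c⁴.
6.12 × 10⁸ J × (G/c⁴) = 5.056 × 10⁻³⁶ m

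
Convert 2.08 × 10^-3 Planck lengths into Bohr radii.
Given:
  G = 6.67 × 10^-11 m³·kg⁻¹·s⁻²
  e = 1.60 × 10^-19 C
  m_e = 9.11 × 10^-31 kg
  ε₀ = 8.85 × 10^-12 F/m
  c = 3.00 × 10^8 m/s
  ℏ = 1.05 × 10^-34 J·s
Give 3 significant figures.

Planck length: ℓ_P = √(ℏG/c³) = 1.61 × 10^-35 m
Bohr radius: a₀ = 4πε₀ℏ²/(m_e e²) = 5.26 × 10^-11 m
2.08 × 10^-3 × 1.61 × 10^-35 / 5.26 × 10^-11 = 6.37 × 10^-28

6.37 × 10^-28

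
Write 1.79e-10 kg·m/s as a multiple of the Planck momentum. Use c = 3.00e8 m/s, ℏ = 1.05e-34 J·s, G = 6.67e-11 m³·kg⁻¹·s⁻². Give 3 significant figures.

2.75e-11

Planck momentum: p_P = √(ℏc³/G) = 6.52 kg·m/s.
1.79e-10 / 6.52 = 2.75e-11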